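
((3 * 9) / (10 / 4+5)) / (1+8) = 2 / 5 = 0.40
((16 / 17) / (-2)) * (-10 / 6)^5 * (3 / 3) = 25000 / 4131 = 6.05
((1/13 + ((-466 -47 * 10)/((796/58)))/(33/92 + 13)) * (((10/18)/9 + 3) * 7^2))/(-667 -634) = 194280598232/335050775163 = 0.58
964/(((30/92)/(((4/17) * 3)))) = 177376/85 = 2086.78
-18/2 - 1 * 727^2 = -528538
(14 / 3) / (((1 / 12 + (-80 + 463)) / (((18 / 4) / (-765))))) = -28 / 390745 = -0.00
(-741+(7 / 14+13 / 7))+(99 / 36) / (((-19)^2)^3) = -973002910765 / 1317284668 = -738.64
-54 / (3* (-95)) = 18 / 95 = 0.19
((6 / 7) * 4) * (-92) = -2208 / 7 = -315.43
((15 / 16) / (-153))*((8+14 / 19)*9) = -1245 / 2584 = -0.48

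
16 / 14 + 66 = 470 / 7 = 67.14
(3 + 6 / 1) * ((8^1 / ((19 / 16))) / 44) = 288 / 209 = 1.38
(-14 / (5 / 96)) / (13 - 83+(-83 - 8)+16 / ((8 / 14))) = 192 / 95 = 2.02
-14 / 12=-7 / 6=-1.17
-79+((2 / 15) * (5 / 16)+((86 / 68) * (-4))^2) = -370151 / 6936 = -53.37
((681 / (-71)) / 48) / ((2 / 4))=-227 / 568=-0.40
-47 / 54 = -0.87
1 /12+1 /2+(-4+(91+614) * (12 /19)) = 441.85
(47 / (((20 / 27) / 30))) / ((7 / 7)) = 3807 / 2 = 1903.50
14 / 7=2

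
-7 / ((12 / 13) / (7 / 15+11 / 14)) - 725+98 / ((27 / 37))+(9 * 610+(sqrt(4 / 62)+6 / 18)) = sqrt(62) / 31+5281343 / 1080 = 4890.39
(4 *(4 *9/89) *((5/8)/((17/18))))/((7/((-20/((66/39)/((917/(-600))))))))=45981/16643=2.76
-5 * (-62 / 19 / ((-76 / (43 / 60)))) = -1333 / 8664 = -0.15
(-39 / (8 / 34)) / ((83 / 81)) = -53703 / 332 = -161.76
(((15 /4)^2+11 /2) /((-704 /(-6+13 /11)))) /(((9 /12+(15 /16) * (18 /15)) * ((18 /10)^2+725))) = 0.00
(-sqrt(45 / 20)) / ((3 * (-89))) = 1 / 178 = 0.01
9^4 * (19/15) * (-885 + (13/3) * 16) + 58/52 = -881228177/130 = -6778678.28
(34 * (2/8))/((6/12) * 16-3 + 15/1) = 17/40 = 0.42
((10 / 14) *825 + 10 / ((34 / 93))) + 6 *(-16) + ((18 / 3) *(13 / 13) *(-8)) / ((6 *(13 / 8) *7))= 804340 / 1547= 519.94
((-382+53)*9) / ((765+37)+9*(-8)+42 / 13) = -4.04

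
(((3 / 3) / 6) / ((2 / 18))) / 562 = 3 / 1124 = 0.00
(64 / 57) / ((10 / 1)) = 32 / 285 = 0.11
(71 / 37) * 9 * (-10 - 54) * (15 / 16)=-38340 / 37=-1036.22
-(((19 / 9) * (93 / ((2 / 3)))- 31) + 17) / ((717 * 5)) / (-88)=17 / 19120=0.00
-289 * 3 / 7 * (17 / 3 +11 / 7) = -43928 / 49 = -896.49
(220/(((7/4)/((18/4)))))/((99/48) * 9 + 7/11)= 696960/23653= 29.47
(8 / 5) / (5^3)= 8 / 625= 0.01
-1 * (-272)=272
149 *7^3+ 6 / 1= 51113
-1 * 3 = -3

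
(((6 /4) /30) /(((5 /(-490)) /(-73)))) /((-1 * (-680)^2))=-3577 /4624000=-0.00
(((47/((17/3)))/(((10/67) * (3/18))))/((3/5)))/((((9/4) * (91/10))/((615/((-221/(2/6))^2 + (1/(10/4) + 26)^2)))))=645545000/17027286003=0.04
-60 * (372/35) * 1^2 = -4464/7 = -637.71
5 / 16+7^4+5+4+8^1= 2418.31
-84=-84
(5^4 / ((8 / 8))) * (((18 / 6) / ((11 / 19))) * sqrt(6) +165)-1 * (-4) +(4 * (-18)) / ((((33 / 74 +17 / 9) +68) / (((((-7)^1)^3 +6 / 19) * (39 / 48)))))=35625 * sqrt(6) / 11 +92040238264 / 890017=111347.03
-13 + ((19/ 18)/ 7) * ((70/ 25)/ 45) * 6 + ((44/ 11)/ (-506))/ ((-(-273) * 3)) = -201152101/ 15540525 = -12.94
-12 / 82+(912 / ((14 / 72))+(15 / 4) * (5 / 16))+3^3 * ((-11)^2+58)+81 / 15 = 875208681 / 91840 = 9529.71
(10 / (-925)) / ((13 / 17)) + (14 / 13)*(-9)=-23344 / 2405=-9.71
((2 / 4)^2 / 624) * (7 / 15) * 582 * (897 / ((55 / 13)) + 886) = 119.48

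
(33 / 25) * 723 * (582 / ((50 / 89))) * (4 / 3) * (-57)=-46962242316 / 625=-75139587.71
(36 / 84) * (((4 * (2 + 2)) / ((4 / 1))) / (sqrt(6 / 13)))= 2 * sqrt(78) / 7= 2.52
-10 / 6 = -5 / 3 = -1.67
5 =5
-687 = -687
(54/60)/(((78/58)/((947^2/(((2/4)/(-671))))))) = -52353018993/65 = -805431061.43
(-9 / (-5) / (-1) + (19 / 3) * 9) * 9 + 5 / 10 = 4973 / 10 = 497.30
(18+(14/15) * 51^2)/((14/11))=67254/35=1921.54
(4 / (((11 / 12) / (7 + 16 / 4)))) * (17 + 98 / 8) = 1404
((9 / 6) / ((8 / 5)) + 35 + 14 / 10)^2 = 8922169 / 6400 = 1394.09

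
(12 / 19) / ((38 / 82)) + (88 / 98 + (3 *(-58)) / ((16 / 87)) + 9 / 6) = -133355837 / 141512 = -942.36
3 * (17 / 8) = 6.38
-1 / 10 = -0.10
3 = 3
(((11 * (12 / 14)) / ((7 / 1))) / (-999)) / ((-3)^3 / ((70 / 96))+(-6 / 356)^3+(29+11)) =-620372720 / 1367209036053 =-0.00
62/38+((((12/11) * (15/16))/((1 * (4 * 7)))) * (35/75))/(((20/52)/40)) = 1423/418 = 3.40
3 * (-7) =-21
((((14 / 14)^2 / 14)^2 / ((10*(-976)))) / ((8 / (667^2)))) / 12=-444889 / 183644160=-0.00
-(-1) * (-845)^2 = 714025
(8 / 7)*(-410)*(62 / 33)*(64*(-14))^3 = 20897364705280 / 33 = 633253475917.58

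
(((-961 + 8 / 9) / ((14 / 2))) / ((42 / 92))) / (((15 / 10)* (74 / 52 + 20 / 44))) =-227361992 / 2131353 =-106.67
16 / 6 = 8 / 3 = 2.67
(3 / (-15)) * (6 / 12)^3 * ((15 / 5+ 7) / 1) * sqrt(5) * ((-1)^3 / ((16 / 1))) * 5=5 * sqrt(5) / 64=0.17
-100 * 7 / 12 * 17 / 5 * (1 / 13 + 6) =-47005 / 39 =-1205.26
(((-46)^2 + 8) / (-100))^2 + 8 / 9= 2542649 / 5625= 452.03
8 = 8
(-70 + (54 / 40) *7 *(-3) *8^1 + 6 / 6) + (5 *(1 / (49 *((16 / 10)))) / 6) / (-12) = -41743421 / 141120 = -295.80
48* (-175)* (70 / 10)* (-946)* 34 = 1891243200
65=65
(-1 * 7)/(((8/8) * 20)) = -7/20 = -0.35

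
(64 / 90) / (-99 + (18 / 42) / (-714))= -53312 / 7422075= -0.01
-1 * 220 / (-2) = 110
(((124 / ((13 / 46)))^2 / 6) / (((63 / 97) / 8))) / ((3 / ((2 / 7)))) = 37640.29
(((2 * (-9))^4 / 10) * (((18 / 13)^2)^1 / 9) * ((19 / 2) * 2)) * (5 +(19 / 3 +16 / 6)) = 502625088 / 845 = 594822.59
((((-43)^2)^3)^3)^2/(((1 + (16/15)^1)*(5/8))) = 1531354159722608270510850583320903510113429375717593022620824/31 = 49398521281374460339059700000000000000000000000000000000000.00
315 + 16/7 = 2221/7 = 317.29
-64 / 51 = -1.25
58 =58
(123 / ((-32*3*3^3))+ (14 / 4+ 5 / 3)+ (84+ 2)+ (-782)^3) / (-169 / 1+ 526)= -24304405225 / 18144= -1339528.51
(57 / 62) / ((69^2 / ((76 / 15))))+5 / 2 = 3691219 / 1475910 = 2.50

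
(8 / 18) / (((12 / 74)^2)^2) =1874161 / 2916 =642.72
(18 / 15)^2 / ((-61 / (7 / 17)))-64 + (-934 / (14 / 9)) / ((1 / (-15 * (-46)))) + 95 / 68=-414358.33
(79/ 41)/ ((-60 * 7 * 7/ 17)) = -1343/ 120540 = -0.01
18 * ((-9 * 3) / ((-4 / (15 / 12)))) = 1215 / 8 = 151.88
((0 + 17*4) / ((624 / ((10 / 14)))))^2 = 7225 / 1192464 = 0.01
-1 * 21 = -21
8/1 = 8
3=3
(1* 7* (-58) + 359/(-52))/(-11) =21471/572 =37.54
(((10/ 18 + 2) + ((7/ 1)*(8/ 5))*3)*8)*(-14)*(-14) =2551136/ 45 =56691.91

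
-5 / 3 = -1.67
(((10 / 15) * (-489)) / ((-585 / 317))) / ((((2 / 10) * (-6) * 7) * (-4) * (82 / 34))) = 878407 / 402948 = 2.18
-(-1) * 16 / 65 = 0.25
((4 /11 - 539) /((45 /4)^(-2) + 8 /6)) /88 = -11998125 /2629088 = -4.56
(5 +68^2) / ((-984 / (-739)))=1140277 / 328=3476.45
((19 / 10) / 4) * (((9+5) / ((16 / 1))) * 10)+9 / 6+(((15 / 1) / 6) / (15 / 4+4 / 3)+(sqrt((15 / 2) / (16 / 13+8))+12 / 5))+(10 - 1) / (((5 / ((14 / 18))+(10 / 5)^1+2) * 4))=sqrt(13) / 4+6244037 / 712480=9.67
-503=-503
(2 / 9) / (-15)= -2 / 135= -0.01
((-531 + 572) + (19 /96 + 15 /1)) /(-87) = -5395 /8352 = -0.65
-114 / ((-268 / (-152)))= -4332 / 67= -64.66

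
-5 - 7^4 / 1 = -2406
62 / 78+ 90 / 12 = 647 / 78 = 8.29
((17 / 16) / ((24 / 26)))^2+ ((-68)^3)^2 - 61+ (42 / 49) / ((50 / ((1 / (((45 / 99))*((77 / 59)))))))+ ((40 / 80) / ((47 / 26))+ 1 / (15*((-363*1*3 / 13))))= 98867482564.63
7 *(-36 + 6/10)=-1239/5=-247.80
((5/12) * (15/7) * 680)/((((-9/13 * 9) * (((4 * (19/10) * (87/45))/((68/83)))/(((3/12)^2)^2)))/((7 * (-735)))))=109.20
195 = 195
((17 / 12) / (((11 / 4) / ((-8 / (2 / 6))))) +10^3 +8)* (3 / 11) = 32856 / 121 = 271.54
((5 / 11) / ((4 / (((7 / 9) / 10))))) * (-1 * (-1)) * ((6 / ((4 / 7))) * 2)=49 / 264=0.19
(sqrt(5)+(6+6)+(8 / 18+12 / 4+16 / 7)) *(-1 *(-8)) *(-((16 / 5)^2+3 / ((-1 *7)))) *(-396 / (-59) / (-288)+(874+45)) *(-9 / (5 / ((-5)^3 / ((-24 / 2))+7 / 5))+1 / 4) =782743568219 *sqrt(5) / 516250+874324565700623 / 32523750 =30272998.62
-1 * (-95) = 95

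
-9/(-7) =9/7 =1.29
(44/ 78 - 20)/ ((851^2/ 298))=-225884/ 28243839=-0.01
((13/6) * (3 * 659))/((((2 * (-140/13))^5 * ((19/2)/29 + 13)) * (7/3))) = -276735440397/9312530124800000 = -0.00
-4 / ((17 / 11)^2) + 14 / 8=87 / 1156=0.08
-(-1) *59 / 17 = 59 / 17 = 3.47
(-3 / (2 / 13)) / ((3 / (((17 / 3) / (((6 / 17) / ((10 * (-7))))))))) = 7305.28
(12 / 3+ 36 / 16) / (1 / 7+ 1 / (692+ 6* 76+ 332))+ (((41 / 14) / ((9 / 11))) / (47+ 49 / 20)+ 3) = 4319036147 / 92650509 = 46.62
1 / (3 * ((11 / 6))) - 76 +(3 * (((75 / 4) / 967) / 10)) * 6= -3224427 / 42548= -75.78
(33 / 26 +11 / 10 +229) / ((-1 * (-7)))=15039 / 455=33.05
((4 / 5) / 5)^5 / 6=512 / 29296875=0.00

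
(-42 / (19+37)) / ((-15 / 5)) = 1 / 4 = 0.25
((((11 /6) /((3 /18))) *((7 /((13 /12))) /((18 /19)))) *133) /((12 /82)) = 7977739 /117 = 68185.80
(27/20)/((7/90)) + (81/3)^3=275805/14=19700.36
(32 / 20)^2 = 64 / 25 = 2.56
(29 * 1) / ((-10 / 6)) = -87 / 5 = -17.40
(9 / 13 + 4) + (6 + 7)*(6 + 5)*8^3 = 951869 / 13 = 73220.69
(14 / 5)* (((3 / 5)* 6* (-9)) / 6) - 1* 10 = -628 / 25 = -25.12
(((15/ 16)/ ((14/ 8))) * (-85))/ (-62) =1275/ 1736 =0.73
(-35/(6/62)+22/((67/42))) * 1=-69923/201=-347.88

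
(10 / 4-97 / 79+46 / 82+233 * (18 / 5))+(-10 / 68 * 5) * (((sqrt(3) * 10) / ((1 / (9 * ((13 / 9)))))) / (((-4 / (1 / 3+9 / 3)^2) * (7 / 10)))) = 406250 * sqrt(3) / 1071+27228107 / 32390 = 1497.63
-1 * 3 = -3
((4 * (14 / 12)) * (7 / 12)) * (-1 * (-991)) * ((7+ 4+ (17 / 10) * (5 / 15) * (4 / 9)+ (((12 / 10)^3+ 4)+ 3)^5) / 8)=253374983439256879571 / 14831542968750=17083521.52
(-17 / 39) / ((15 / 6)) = -34 / 195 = -0.17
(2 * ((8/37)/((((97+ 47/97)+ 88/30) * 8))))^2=2117025/7306198188004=0.00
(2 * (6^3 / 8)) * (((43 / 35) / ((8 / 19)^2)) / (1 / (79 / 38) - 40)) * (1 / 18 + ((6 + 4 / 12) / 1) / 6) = -3678951 / 349664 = -10.52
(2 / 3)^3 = 8 / 27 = 0.30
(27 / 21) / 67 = 9 / 469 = 0.02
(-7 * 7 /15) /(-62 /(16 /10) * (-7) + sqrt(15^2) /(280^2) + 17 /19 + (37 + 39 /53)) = -0.01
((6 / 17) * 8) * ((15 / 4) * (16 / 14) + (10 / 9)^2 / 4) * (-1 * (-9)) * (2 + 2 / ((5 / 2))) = 16672 / 51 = 326.90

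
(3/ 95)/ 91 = 3/ 8645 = 0.00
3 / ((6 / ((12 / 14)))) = 3 / 7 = 0.43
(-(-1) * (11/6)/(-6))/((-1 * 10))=11/360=0.03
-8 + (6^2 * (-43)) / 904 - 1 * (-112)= 23117 / 226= 102.29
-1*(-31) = 31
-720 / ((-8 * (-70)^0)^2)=-45 / 4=-11.25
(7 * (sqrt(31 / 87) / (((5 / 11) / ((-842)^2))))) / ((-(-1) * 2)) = 3258638.08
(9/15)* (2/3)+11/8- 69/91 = 3701/3640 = 1.02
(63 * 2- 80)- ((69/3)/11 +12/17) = 8079/187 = 43.20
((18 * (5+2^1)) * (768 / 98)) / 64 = 108 / 7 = 15.43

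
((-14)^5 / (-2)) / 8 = 33614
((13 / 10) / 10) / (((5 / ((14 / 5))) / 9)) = 819 / 1250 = 0.66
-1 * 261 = -261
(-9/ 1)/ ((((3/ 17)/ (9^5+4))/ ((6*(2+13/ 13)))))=-54210654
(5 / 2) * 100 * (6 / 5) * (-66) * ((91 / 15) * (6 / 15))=-48048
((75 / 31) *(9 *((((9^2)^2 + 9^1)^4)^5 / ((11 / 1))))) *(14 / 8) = 77784816894718214147698130000000000000000000000000000000000000000000000000000.00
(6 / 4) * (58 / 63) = 29 / 21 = 1.38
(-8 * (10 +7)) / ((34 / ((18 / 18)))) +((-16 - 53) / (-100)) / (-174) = -23223 / 5800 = -4.00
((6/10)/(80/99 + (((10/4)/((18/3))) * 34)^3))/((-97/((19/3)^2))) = -285912/3277288075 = -0.00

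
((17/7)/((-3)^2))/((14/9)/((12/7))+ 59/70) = 255/1654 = 0.15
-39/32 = -1.22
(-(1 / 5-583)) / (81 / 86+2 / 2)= 250604 / 835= 300.12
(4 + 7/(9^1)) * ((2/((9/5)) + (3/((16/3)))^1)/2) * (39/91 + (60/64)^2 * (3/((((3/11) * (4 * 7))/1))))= 19161187/6193152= 3.09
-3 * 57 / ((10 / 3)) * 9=-4617 / 10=-461.70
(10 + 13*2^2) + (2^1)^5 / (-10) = 294 / 5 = 58.80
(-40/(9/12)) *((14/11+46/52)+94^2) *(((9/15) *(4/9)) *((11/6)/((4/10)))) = -7489520/13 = -576116.92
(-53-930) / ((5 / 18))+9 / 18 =-35383 / 10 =-3538.30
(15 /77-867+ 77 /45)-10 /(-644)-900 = -281335871 /159390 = -1765.08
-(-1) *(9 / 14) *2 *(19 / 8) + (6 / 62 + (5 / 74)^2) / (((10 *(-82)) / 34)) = 371412997 / 121799930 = 3.05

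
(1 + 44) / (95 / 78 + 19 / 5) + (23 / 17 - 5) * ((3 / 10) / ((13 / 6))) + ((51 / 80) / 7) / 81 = 8.46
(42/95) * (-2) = -84/95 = -0.88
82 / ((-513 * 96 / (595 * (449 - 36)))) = -10075135 / 24624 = -409.16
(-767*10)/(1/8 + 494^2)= -61360/1952289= -0.03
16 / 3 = 5.33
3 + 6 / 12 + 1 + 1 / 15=137 / 30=4.57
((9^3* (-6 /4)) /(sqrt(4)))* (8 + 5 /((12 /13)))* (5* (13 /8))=-7628985 /128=-59601.45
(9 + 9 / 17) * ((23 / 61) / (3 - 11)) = -1863 / 4148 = -0.45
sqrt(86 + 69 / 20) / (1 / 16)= 8 * sqrt(8945) / 5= 151.32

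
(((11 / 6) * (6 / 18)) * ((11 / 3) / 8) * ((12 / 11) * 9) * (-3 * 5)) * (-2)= 165 / 2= 82.50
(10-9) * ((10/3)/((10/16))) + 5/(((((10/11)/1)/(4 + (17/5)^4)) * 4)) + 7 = 3023693/15000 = 201.58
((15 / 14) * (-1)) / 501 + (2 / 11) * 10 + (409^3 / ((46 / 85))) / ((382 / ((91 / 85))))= 80060949910131 / 225958348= 354317.29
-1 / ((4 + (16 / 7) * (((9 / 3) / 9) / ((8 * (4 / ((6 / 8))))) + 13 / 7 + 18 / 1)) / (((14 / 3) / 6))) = -2744 / 174303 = -0.02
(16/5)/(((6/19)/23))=3496/15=233.07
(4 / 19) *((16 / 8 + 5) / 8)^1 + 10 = 387 / 38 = 10.18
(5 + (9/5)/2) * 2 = 59/5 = 11.80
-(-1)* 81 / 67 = 1.21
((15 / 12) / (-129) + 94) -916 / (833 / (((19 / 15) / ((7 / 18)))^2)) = 43346954699 / 526539300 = 82.32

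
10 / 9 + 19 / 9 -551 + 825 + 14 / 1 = 2621 / 9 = 291.22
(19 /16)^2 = 361 /256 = 1.41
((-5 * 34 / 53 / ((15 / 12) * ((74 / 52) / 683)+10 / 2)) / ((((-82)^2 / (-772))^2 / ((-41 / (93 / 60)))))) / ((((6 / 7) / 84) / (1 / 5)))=35264168261504 / 8047654780007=4.38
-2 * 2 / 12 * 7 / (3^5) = -7 / 729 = -0.01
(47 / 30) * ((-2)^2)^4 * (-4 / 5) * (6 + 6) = -3850.24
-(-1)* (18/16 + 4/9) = 113/72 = 1.57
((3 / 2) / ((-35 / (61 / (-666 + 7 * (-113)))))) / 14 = 183 / 1427860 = 0.00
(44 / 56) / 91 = 0.01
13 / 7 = 1.86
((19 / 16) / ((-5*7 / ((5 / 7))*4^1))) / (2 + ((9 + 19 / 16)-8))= -19 / 13132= -0.00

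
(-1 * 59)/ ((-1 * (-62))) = -59/ 62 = -0.95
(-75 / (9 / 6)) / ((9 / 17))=-850 / 9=-94.44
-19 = -19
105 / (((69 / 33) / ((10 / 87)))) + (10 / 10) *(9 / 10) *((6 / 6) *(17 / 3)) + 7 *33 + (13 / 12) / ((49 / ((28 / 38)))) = 321872434 / 1330665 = 241.89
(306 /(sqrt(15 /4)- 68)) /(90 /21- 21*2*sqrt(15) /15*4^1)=9381960 /703035721+ 19085934*sqrt(15) /703035721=0.12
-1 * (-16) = 16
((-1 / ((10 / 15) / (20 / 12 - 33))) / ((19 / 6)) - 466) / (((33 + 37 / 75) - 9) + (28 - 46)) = -69.48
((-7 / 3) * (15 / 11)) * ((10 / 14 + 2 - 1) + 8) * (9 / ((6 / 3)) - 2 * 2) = -170 / 11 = -15.45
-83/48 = -1.73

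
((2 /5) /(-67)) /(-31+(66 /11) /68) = 68 /352085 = 0.00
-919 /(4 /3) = -2757 /4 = -689.25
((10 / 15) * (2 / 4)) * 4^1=4 / 3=1.33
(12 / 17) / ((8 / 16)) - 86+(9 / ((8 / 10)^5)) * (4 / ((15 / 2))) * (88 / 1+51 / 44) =116946809 / 95744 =1221.45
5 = 5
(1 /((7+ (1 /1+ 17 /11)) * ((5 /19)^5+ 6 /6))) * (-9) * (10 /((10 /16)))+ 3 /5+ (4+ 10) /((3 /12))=13651373 /328685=41.53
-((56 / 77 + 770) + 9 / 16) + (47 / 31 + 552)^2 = 51689452589 / 169136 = 305608.82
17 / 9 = 1.89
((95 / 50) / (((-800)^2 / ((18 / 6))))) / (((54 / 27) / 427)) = 24339 / 12800000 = 0.00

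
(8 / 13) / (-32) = -1 / 52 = -0.02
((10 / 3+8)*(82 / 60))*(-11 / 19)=-8.97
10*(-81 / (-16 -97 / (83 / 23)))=18.89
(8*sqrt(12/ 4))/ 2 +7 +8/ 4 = 4*sqrt(3) +9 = 15.93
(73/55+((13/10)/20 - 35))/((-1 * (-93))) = -73937/204600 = -0.36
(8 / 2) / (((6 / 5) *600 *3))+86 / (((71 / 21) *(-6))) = -162469 / 38340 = -4.24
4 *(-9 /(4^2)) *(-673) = 6057 /4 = 1514.25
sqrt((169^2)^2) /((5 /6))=171366 /5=34273.20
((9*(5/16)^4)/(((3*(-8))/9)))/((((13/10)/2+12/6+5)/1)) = -9375/2228224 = -0.00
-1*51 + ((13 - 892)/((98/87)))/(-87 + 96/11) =-1154025/28126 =-41.03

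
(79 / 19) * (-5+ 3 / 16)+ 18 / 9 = -5475 / 304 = -18.01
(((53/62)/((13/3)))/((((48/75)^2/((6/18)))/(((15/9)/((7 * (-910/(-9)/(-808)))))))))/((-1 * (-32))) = -10036875/1051488256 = -0.01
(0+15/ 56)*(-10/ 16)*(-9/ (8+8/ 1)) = 675/ 7168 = 0.09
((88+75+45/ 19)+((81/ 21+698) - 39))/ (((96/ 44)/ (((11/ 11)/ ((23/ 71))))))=14338379/ 12236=1171.82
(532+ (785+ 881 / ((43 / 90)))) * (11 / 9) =498377 / 129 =3863.39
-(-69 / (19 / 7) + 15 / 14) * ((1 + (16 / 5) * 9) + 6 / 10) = 25908 / 35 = 740.23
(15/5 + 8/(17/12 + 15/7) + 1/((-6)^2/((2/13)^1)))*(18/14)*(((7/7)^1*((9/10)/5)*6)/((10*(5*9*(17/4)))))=16959/4447625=0.00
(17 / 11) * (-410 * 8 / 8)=-633.64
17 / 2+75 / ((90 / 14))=121 / 6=20.17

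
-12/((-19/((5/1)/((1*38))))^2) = -75/130321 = -0.00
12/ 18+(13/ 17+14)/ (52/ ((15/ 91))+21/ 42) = 344876/ 483429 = 0.71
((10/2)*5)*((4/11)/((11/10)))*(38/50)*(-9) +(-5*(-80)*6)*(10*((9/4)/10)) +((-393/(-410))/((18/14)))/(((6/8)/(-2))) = 1192459372/223245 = 5341.48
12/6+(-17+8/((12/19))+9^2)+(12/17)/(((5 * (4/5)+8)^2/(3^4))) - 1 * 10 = 14089/204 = 69.06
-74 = -74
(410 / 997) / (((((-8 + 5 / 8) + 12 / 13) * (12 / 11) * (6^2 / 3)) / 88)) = -234520 / 547353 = -0.43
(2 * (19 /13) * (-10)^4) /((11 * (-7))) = -380000 /1001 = -379.62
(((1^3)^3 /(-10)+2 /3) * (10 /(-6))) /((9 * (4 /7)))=-119 /648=-0.18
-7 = -7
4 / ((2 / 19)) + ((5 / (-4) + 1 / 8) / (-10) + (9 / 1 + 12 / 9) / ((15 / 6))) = 10139 / 240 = 42.25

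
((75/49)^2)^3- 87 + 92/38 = -18861356735132/262984456819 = -71.72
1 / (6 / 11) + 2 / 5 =67 / 30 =2.23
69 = 69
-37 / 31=-1.19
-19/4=-4.75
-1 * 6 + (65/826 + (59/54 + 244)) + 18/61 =162887657/680211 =239.47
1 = 1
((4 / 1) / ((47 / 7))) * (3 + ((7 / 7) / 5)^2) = 1.81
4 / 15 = 0.27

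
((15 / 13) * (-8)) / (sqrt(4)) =-60 / 13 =-4.62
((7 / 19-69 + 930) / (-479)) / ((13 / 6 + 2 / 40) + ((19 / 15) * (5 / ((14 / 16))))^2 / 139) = -20064388680 / 28938167569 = -0.69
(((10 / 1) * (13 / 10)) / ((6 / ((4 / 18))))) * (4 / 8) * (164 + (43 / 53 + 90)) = 175565 / 2862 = 61.34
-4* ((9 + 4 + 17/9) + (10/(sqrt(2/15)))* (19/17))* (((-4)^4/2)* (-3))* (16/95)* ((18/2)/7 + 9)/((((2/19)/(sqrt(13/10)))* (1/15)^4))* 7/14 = 6668697600* sqrt(130)/7 + 425502720000* sqrt(39)/119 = 33192068111.53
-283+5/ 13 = -3674/ 13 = -282.62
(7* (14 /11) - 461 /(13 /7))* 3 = -102669 /143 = -717.97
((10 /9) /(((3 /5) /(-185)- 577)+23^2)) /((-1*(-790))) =-925 /31570533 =-0.00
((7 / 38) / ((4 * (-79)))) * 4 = -7 / 3002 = -0.00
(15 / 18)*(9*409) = 6135 / 2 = 3067.50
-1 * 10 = -10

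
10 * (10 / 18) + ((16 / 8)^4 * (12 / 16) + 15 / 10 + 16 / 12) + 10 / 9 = 43 / 2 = 21.50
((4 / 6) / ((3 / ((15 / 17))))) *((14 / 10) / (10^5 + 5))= 14 / 5100255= 0.00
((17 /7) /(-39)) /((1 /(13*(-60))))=340 /7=48.57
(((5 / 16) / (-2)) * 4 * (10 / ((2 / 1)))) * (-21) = 525 / 8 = 65.62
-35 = -35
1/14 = 0.07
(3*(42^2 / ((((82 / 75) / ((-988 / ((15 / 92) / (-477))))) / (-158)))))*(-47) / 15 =283979297818944 / 41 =6926324337047.41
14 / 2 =7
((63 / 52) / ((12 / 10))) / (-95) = -21 / 1976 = -0.01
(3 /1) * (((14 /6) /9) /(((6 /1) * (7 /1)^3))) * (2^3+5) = 13 /2646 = 0.00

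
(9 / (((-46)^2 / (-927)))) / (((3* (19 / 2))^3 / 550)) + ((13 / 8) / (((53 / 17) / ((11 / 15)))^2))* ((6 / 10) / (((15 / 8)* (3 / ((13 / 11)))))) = -14162529874339 / 171993484670625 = -0.08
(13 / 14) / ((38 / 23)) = 299 / 532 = 0.56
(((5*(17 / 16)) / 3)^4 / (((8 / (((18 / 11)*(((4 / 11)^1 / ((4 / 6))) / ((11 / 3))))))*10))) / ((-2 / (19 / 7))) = -198362375 / 4884791296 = -0.04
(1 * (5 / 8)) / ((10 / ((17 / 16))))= 0.07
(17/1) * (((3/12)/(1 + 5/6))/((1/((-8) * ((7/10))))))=-714/55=-12.98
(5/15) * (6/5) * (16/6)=16/15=1.07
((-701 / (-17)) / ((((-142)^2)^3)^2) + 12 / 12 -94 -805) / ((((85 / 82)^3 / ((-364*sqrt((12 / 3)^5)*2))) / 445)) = 22910172073445535426646811696914709961 / 2741106224362122373485885122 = 8358002280.18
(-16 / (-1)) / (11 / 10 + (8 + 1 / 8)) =640 / 369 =1.73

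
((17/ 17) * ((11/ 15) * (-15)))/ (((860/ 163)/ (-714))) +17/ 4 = 1283857/ 860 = 1492.86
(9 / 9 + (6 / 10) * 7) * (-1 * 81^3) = -13817466 / 5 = -2763493.20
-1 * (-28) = 28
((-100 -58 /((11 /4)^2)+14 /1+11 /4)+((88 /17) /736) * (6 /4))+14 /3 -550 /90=-314591597 /3406392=-92.35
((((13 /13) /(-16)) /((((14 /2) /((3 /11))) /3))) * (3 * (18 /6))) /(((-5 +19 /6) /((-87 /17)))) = -21141 /115192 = -0.18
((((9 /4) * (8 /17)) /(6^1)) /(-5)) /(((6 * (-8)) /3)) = 3 /1360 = 0.00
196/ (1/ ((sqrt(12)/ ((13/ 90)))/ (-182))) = -2520* sqrt(3)/ 169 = -25.83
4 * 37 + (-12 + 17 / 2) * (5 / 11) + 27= 3815 / 22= 173.41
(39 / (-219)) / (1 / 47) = -8.37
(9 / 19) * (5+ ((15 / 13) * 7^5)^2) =572012386830 / 3211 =178141509.45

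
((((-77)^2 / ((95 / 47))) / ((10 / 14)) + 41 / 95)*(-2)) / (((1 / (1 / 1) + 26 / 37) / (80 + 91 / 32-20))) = -303167.50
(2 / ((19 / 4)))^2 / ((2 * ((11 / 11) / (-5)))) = -160 / 361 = -0.44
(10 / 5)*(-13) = -26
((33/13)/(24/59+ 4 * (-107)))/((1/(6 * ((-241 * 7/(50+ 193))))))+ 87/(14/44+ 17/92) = 55767618269/321943518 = 173.22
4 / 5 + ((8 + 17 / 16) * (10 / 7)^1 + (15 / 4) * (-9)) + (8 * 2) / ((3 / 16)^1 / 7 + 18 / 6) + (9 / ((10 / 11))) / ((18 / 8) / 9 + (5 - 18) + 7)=-16.44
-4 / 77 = -0.05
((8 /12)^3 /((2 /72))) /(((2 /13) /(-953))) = -198224 /3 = -66074.67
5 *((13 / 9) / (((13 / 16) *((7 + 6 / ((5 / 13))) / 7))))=2800 / 1017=2.75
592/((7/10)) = 5920/7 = 845.71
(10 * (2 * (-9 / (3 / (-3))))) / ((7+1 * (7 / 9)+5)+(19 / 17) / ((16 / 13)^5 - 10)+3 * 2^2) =24458769720 / 3345691637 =7.31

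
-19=-19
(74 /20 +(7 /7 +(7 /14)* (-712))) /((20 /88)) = -38643 /25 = -1545.72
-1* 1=-1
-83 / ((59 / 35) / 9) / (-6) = 8715 / 118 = 73.86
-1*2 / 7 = -2 / 7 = -0.29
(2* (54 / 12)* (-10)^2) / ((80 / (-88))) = -990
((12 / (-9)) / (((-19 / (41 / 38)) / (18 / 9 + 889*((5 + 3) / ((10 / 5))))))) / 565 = 97252 / 203965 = 0.48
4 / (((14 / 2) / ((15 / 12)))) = 5 / 7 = 0.71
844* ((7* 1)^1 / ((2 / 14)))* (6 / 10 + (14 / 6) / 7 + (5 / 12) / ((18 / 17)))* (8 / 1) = 59263148 / 135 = 438986.28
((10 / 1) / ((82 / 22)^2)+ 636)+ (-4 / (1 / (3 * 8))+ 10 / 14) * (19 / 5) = 274.63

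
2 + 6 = 8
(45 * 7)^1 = 315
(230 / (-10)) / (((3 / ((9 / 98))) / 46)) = -1587 / 49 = -32.39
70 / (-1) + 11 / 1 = -59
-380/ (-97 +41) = 95/ 14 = 6.79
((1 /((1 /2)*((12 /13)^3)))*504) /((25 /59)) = 907361 /300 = 3024.54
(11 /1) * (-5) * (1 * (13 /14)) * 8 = -2860 /7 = -408.57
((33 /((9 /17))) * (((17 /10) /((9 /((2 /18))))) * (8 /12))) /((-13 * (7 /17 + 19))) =-4913 /1421550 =-0.00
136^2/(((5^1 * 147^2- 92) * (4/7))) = 0.30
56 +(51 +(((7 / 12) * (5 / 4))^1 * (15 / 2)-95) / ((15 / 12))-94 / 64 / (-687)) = 777731 / 21984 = 35.38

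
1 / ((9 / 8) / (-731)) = -5848 / 9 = -649.78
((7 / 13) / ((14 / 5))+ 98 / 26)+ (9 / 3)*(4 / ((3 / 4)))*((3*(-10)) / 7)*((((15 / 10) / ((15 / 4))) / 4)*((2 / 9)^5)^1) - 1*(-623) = 2245954769 / 3582306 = 626.96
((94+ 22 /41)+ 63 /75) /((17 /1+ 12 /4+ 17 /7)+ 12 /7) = 684327 /173225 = 3.95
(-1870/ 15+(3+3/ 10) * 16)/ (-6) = 11.98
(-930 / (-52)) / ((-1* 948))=-155 / 8216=-0.02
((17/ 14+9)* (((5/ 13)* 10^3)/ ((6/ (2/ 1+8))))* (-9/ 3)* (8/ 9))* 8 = -8800000/ 63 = -139682.54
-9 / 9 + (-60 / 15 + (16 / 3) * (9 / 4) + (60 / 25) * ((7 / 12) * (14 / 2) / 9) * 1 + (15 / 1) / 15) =409 / 45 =9.09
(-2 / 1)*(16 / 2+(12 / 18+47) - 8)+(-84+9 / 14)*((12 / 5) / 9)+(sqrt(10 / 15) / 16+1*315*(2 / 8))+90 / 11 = -141511 / 4620+sqrt(6) / 48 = -30.58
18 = 18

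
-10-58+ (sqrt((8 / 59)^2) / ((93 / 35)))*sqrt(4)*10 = -367516 / 5487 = -66.98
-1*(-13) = 13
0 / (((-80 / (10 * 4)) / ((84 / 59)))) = 0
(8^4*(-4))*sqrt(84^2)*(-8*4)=44040192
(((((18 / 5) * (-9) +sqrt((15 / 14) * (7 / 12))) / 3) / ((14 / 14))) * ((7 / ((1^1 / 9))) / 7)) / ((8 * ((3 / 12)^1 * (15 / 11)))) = -891 / 25 +11 * sqrt(10) / 40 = -34.77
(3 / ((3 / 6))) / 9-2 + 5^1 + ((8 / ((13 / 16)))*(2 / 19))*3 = 5021 / 741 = 6.78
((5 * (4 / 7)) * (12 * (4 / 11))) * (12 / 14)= 10.69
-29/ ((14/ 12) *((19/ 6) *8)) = -261/ 266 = -0.98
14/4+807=1621/2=810.50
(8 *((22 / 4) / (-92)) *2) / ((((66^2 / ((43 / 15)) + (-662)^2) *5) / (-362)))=85613 / 543657670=0.00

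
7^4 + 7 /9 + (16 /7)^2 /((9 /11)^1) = 118000 /49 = 2408.16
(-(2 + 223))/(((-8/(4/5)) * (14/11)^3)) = 59895/5488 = 10.91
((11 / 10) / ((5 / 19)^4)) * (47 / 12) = 67375957 / 75000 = 898.35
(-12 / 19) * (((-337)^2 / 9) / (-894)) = 227138 / 25479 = 8.91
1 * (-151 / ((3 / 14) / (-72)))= 50736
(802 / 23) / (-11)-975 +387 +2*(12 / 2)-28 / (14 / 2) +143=-111363 / 253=-440.17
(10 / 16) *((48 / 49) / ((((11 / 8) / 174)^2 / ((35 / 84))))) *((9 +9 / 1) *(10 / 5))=871948800 / 5929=147065.07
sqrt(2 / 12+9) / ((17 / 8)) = 4 * sqrt(330) / 51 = 1.42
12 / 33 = 4 / 11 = 0.36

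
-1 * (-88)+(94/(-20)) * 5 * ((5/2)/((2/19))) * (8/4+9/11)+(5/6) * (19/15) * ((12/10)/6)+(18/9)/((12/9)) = -1483.19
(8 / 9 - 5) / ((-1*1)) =37 / 9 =4.11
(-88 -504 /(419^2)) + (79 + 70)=10708717 /175561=61.00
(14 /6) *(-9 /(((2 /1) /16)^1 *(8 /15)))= -315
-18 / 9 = -2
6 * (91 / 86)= 273 / 43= 6.35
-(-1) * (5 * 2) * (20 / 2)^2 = 1000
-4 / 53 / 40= -0.00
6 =6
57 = 57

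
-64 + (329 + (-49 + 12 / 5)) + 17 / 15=219.53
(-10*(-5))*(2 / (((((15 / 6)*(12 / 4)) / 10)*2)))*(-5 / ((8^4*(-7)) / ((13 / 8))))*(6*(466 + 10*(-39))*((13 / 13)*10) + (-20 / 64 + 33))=86.76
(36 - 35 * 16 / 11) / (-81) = 164 / 891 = 0.18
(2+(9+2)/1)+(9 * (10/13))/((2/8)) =529/13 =40.69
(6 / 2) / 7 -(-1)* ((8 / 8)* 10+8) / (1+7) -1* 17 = -401 / 28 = -14.32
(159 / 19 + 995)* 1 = 19064 / 19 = 1003.37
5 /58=0.09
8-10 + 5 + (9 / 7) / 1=30 / 7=4.29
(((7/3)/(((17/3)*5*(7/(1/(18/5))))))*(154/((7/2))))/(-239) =-22/36567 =-0.00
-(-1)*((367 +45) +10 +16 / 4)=426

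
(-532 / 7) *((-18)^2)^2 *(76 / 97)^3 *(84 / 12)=-24515594514432 / 912673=-26861312.34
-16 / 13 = -1.23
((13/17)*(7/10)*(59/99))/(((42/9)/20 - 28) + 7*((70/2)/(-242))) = -0.01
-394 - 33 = -427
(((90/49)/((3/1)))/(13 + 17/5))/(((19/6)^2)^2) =97200/261814889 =0.00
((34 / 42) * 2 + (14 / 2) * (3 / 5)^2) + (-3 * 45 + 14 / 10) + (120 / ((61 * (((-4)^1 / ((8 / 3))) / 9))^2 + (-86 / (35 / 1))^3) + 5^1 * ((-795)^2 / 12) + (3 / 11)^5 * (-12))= 12163870683840547700263 / 46212570456798900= 263215.63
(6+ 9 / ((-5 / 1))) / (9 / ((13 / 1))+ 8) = 273 / 565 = 0.48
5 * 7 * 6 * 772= 162120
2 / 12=1 / 6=0.17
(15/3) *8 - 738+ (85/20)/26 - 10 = -707.84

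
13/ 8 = 1.62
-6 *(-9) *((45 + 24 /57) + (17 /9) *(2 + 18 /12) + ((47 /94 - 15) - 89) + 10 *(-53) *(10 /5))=-1140366 /19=-60019.26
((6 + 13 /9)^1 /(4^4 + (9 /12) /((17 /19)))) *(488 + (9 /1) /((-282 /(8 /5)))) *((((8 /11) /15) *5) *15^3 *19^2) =4177380.33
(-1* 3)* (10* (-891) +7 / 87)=775163 / 29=26729.76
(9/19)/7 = 9/133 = 0.07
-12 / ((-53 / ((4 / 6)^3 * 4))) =128 / 477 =0.27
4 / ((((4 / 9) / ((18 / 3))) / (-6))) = -324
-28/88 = -0.32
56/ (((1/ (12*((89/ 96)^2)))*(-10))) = -55447/ 960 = -57.76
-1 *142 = -142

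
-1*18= -18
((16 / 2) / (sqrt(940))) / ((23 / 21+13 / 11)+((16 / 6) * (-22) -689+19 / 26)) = -8008 * sqrt(235) / 350339645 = -0.00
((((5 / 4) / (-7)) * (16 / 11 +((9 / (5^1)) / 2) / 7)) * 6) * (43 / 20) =-157251 / 43120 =-3.65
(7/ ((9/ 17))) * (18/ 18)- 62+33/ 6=-779/ 18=-43.28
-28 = -28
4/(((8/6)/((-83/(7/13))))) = -3237/7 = -462.43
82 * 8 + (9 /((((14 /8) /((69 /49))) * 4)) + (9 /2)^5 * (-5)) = -94048907 /10976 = -8568.60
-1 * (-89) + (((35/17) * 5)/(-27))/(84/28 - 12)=367834/4131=89.04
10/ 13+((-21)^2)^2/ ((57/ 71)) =59835511/ 247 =242249.03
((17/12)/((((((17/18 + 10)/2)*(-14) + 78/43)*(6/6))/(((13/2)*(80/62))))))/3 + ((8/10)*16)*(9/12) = 9.55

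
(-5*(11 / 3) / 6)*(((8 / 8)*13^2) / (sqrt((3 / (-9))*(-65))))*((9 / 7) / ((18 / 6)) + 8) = -8437*sqrt(195) / 126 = -935.05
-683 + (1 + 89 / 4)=-2639 / 4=-659.75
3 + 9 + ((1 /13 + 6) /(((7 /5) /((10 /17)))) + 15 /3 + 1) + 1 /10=319507 /15470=20.65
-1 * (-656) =656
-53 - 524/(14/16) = -4563/7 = -651.86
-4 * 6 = -24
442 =442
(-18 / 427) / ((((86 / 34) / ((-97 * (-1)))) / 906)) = -26891892 / 18361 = -1464.62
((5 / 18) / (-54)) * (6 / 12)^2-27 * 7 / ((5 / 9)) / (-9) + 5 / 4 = 759107 / 19440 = 39.05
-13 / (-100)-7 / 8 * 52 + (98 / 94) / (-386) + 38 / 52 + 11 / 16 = -2073295379 / 47169200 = -43.95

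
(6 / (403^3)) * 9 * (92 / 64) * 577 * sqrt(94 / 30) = 119439 * sqrt(705) / 2618033080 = 0.00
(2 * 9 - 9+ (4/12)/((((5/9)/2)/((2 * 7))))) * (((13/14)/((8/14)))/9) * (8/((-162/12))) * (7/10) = -3913/2025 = -1.93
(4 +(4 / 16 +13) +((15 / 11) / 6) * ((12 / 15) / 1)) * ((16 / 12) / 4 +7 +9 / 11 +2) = 256945 / 1452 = 176.96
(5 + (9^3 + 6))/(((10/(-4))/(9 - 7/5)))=-11248/5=-2249.60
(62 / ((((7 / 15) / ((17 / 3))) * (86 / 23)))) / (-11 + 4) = -60605 / 2107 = -28.76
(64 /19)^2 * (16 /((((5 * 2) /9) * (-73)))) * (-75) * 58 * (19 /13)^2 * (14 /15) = 239468544 /12337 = 19410.60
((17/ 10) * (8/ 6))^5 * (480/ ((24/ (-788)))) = -942962.68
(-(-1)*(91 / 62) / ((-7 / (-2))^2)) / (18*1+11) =26 / 6293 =0.00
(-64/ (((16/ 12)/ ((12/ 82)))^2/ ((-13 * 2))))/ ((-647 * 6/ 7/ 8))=-314496/ 1087607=-0.29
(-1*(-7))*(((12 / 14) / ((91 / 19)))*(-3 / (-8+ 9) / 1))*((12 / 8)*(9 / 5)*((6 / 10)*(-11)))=152361 / 2275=66.97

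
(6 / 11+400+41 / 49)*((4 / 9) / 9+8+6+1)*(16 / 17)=1406530960 / 247401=5685.23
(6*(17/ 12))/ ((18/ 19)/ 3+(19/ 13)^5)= 119927639/ 98547278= 1.22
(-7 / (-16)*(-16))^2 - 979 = -930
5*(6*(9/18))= 15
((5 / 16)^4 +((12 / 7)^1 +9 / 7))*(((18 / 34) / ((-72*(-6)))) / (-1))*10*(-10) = 4930825 / 13369344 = 0.37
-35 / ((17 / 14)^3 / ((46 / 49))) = -90160 / 4913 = -18.35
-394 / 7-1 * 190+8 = -1668 / 7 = -238.29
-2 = -2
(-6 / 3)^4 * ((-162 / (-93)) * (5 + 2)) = 6048 / 31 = 195.10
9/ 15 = 0.60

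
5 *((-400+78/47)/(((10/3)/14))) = -393162/47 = -8365.15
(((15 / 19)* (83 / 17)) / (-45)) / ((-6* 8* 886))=83 / 41209632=0.00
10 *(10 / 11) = 100 / 11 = 9.09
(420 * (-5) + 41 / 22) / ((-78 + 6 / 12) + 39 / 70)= 1615565 / 59246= 27.27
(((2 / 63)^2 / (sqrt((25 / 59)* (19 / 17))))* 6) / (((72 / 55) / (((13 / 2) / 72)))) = 143* sqrt(19057) / 32577552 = 0.00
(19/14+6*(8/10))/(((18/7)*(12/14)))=3017/1080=2.79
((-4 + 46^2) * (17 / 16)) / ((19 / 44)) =98736 / 19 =5196.63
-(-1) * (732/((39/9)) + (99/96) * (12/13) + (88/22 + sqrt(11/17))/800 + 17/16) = sqrt(187)/13600 + 68377/400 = 170.94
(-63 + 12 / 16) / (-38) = 249 / 152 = 1.64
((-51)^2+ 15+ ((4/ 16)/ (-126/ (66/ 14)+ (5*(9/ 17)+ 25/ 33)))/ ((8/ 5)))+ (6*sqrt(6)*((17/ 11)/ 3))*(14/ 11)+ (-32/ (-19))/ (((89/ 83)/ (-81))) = 476*sqrt(6)/ 121+ 1762052078505/ 708001408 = 2498.41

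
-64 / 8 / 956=-2 / 239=-0.01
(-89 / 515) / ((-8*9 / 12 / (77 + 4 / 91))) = 207993 / 93730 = 2.22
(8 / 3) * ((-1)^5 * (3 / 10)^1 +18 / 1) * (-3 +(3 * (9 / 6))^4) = 384267 / 20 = 19213.35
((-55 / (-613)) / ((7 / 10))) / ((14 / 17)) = 4675 / 30037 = 0.16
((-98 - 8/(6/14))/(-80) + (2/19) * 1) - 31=-13423/456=-29.44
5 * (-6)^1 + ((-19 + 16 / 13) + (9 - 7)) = -595 / 13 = -45.77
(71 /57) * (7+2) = 213 /19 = 11.21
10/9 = 1.11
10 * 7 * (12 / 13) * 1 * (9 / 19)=7560 / 247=30.61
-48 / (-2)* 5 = 120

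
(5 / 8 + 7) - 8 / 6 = 151 / 24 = 6.29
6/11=0.55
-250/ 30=-25/ 3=-8.33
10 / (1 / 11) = 110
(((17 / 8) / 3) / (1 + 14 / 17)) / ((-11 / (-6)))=289 / 1364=0.21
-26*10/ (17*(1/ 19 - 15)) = 1235/ 1207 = 1.02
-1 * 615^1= -615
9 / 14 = 0.64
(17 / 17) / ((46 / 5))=5 / 46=0.11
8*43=344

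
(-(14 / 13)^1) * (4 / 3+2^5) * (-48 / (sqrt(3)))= 22400 * sqrt(3) / 39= 994.82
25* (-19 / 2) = -237.50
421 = 421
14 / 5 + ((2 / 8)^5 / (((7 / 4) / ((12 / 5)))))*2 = 3139 / 1120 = 2.80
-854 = -854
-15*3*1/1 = -45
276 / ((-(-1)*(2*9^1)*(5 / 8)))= 24.53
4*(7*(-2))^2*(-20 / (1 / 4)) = -62720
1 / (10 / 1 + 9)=0.05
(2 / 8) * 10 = 5 / 2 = 2.50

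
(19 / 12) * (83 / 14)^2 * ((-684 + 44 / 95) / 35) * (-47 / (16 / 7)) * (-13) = -34165905943 / 117600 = -290526.41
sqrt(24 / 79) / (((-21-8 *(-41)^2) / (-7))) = 14 *sqrt(474) / 1064051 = 0.00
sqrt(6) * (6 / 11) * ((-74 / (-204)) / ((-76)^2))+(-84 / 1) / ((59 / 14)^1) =-1176 / 59+37 * sqrt(6) / 1080112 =-19.93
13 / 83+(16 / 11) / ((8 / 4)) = 807 / 913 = 0.88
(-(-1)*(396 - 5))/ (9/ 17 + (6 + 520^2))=6647/ 4596911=0.00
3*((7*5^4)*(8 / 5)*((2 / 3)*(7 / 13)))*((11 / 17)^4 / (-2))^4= 281442095414379486125 / 632595494383669290253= 0.44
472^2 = 222784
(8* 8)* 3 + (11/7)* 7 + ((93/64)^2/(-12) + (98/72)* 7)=31312549/147456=212.35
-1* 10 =-10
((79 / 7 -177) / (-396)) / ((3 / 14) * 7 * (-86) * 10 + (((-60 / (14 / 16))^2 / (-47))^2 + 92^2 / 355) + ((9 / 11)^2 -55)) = 429021321575 / 8907253593826572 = 0.00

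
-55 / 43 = -1.28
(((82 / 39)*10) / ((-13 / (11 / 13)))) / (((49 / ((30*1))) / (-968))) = 87313600 / 107653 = 811.07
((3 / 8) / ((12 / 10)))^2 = 25 / 256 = 0.10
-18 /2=-9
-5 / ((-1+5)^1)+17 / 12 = 1 / 6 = 0.17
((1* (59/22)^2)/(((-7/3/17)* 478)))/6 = -59177/3238928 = -0.02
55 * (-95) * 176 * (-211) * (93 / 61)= 18045310800 / 61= 295824767.21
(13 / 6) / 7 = 13 / 42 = 0.31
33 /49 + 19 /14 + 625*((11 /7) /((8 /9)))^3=606793483 /175616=3455.23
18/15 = 6/5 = 1.20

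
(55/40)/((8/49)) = 539/64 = 8.42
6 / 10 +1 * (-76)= -377 / 5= -75.40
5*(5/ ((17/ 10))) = 250/ 17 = 14.71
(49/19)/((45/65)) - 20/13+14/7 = 9307/2223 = 4.19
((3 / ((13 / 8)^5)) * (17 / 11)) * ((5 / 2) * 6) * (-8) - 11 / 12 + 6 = -2157344317 / 49010676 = -44.02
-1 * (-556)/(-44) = -139/11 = -12.64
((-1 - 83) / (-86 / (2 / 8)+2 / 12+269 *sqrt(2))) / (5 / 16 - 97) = 0.02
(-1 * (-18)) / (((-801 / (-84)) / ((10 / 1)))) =1680 / 89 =18.88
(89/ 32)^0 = 1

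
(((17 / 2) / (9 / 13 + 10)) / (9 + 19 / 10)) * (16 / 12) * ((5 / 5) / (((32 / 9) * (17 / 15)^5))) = 148078125 / 10123413368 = 0.01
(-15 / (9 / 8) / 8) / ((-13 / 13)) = 5 / 3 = 1.67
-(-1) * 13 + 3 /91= 1186 /91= 13.03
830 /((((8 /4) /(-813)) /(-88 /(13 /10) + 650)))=-2554080150 /13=-196467703.85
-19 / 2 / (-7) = 1.36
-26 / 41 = -0.63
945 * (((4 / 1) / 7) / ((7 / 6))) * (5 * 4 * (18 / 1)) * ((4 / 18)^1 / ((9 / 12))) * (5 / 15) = 115200 / 7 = 16457.14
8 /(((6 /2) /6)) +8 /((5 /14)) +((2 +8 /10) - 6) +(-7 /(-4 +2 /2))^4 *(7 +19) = 326386 /405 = 805.89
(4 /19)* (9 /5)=36 /95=0.38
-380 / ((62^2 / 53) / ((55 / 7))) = -276925 / 6727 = -41.17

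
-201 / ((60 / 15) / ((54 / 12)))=-1809 / 8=-226.12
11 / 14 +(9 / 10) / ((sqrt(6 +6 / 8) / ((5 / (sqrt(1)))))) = 11 / 14 +sqrt(3) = 2.52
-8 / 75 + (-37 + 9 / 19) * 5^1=-260402 / 1425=-182.74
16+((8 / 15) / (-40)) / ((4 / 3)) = 1599 / 100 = 15.99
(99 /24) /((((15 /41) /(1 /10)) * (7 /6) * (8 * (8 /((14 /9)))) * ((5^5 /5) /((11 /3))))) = 0.00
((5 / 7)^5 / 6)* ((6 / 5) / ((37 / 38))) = 23750 / 621859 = 0.04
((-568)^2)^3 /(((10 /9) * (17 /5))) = 151113243726839808 /17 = 8889014336872929.88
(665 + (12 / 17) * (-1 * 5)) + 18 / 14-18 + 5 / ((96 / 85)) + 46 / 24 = 2479389 / 3808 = 651.10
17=17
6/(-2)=-3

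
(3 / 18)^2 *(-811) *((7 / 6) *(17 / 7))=-13787 / 216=-63.83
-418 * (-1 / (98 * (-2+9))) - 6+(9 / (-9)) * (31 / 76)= -151157 / 26068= -5.80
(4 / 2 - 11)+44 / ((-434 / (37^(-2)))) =-2673679 / 297073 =-9.00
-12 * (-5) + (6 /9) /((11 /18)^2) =7476 /121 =61.79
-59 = -59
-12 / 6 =-2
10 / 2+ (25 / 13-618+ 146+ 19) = -5799 / 13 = -446.08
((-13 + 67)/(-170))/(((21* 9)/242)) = -242/595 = -0.41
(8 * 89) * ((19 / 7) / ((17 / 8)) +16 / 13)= 2762560 / 1547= 1785.75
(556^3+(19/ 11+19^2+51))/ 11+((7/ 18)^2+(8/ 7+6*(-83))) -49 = 4287913224655/ 274428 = 15624911.54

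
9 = 9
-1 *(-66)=66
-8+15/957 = -2547/319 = -7.98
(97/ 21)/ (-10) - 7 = -1567/ 210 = -7.46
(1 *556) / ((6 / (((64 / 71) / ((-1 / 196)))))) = -3487232 / 213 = -16371.98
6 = 6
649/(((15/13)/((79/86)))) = 666523/1290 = 516.68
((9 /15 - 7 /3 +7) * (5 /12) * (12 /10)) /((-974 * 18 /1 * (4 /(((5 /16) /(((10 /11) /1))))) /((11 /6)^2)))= -105149 /2423623680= -0.00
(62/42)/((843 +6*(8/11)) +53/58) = 19778/11365221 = 0.00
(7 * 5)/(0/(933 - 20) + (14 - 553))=-5/77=-0.06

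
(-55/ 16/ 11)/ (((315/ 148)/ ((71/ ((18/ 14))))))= -2627/ 324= -8.11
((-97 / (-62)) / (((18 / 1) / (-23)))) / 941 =-2231 / 1050156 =-0.00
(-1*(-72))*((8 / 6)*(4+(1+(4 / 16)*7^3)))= 8712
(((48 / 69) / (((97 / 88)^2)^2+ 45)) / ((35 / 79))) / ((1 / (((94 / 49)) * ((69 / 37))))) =21376021168128 / 176859136335455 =0.12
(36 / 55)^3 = 46656 / 166375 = 0.28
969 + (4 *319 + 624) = 2869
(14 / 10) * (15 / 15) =7 / 5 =1.40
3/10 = 0.30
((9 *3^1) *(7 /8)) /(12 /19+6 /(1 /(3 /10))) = 855 /88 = 9.72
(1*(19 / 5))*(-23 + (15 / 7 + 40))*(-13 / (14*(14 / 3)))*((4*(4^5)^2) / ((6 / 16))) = -161892797.43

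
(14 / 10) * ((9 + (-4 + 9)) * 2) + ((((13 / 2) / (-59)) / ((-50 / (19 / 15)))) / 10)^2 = 30702420061009 / 783225000000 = 39.20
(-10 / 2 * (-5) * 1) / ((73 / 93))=2325 / 73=31.85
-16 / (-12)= 1.33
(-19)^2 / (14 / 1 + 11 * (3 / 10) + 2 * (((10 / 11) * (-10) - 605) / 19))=-7.63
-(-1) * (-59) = -59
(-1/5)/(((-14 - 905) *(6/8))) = 4/13785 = 0.00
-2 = -2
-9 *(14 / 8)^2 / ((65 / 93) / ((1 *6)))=-123039 / 520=-236.61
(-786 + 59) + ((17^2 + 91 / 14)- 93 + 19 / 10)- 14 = -2683 / 5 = -536.60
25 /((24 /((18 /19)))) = 75 /76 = 0.99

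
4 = 4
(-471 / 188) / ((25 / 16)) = -1884 / 1175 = -1.60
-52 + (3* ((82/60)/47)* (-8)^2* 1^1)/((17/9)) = -195932/3995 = -49.04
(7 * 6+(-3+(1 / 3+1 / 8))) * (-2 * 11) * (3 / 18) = -144.68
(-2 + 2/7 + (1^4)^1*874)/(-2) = -3053/7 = -436.14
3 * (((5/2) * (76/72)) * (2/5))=19/6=3.17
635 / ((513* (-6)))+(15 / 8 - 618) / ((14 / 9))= -68307139 / 172368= -396.29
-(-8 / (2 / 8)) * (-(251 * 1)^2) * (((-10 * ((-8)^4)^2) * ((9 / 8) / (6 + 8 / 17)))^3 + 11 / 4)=66598038868627498777112451129784 / 1331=50036092313018406293848570000.00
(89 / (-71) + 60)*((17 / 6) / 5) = 70907 / 2130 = 33.29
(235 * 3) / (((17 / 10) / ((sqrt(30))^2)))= 211500 / 17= 12441.18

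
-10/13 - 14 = -192/13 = -14.77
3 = 3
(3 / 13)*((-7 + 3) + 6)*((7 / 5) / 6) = 7 / 65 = 0.11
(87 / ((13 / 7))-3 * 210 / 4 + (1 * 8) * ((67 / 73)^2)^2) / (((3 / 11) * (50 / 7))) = -53.89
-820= -820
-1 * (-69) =69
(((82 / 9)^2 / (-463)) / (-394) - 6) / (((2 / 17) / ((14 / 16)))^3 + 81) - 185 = -186645162383993381 / 1008489012979725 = -185.07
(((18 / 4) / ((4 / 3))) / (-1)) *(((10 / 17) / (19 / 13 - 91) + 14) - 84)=6233805 / 26384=236.27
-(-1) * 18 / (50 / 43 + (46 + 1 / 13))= 10062 / 26407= 0.38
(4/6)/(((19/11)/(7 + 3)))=220/57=3.86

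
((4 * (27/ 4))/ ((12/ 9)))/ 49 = 81/ 196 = 0.41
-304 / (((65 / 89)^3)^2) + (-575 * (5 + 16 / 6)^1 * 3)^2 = 13190660024806688481 / 75418890625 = 174898621.76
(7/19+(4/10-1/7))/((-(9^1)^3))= -416/484785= -0.00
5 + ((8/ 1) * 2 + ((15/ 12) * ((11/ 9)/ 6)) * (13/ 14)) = 64219/ 3024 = 21.24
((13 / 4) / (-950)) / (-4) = 13 / 15200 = 0.00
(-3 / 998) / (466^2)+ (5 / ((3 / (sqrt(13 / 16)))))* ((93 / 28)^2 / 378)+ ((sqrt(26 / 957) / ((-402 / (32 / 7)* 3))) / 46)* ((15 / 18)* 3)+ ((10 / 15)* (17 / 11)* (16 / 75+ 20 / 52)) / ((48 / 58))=0.79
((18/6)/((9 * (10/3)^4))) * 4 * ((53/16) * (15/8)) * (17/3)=24327/64000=0.38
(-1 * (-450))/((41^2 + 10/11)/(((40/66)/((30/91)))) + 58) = 2340/5059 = 0.46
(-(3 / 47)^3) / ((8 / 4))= -27 / 207646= -0.00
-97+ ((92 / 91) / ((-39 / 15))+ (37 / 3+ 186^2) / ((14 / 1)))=16855159 / 7098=2374.63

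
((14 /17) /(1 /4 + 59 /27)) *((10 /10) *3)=4536 /4471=1.01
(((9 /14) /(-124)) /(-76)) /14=9 /1847104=0.00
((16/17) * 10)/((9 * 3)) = 160/459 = 0.35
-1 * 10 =-10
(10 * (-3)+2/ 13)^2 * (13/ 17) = 150544/ 221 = 681.19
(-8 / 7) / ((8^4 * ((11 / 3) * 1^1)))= -3 / 39424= -0.00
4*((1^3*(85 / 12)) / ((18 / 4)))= 170 / 27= 6.30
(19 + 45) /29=2.21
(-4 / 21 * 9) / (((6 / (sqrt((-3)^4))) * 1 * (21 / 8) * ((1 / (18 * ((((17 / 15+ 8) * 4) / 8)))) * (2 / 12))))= -483.13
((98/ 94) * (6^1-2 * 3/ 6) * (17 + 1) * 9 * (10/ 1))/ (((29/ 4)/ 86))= 136533600/ 1363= 100171.39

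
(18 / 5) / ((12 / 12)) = 18 / 5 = 3.60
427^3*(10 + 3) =1012108279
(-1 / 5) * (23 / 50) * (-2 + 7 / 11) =69 / 550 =0.13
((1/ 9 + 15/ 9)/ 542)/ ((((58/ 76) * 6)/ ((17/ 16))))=323/ 424386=0.00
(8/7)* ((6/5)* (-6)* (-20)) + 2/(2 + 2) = 2311/14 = 165.07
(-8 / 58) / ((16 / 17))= -17 / 116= -0.15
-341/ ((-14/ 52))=8866/ 7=1266.57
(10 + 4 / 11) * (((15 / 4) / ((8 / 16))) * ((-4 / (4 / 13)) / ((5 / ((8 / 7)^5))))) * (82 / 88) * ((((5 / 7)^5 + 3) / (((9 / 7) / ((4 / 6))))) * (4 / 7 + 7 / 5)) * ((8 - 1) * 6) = -1226046295179264 / 24413932235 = -50219.12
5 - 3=2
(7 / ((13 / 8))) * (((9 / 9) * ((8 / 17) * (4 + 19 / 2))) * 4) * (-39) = -72576 / 17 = -4269.18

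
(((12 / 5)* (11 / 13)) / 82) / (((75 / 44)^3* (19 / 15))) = 1874048 / 474703125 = 0.00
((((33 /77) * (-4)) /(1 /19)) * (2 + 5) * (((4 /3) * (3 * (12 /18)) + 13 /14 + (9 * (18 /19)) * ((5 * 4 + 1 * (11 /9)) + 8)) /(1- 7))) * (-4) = -806788 /21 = -38418.48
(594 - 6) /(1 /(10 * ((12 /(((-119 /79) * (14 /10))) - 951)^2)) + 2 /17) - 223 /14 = 4982.07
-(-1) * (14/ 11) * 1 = 14/ 11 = 1.27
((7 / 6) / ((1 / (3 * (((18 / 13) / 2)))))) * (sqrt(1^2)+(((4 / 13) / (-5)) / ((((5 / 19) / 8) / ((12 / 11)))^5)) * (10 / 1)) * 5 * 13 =-10175474934429595371 / 2617078750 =-3888104220.95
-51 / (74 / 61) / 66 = -1037 / 1628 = -0.64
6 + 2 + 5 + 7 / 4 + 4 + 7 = 103 / 4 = 25.75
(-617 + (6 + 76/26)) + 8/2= -7853/13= -604.08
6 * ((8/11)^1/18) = 8/33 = 0.24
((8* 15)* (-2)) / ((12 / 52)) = -1040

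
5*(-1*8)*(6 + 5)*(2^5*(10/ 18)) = -70400/ 9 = -7822.22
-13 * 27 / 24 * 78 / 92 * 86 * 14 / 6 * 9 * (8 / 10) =-17914.73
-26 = -26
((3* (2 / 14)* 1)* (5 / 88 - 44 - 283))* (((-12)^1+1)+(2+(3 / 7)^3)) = 1250.04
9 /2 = 4.50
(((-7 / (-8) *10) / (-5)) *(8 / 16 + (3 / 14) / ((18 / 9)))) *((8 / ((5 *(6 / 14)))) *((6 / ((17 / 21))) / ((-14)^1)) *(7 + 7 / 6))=343 / 20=17.15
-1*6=-6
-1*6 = -6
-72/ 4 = -18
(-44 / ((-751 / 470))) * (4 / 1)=82720 / 751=110.15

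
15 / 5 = 3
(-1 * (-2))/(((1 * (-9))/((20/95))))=-8/171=-0.05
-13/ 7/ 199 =-13/ 1393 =-0.01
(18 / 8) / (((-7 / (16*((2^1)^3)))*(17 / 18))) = -5184 / 119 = -43.56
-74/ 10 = -37/ 5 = -7.40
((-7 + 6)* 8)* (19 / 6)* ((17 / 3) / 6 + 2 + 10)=-8854 / 27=-327.93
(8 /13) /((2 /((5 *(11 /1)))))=220 /13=16.92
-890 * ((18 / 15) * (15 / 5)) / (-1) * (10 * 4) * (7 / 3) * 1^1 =299040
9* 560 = 5040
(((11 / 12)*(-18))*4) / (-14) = 33 / 7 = 4.71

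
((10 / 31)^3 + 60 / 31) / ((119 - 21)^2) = 2095 / 10218313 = 0.00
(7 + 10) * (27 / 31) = 459 / 31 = 14.81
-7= -7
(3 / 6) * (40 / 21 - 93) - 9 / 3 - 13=-2585 / 42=-61.55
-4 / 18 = -2 / 9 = -0.22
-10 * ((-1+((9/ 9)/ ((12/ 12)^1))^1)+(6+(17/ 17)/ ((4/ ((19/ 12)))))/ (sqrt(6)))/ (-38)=1535 * sqrt(6)/ 5472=0.69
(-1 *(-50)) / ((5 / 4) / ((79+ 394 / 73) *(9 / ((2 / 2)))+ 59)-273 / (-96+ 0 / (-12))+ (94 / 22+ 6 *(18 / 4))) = 262926400 / 179410481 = 1.47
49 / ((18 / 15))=245 / 6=40.83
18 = 18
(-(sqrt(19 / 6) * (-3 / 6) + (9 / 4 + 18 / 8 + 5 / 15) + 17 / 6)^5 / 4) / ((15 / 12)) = -2858.83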